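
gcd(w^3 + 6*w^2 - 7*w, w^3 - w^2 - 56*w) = w^2 + 7*w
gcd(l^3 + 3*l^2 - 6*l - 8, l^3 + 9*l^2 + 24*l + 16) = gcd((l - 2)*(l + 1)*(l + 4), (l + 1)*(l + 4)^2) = l^2 + 5*l + 4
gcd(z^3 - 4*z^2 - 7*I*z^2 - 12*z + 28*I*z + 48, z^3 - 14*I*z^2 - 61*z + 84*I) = z^2 - 7*I*z - 12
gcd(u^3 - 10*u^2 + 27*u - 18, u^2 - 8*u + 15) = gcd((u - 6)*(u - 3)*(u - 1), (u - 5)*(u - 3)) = u - 3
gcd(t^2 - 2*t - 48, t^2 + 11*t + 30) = t + 6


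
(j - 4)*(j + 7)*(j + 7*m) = j^3 + 7*j^2*m + 3*j^2 + 21*j*m - 28*j - 196*m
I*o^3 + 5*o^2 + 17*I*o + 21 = (o - 7*I)*(o + 3*I)*(I*o + 1)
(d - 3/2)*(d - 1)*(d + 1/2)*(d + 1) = d^4 - d^3 - 7*d^2/4 + d + 3/4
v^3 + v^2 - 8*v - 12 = (v - 3)*(v + 2)^2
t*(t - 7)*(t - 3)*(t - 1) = t^4 - 11*t^3 + 31*t^2 - 21*t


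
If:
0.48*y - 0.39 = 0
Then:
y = 0.81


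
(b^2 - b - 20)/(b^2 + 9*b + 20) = (b - 5)/(b + 5)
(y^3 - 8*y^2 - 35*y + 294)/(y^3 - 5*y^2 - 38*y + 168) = (y - 7)/(y - 4)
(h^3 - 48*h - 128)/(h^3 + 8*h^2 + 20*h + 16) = (h^2 - 4*h - 32)/(h^2 + 4*h + 4)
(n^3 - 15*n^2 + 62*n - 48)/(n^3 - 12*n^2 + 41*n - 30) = (n - 8)/(n - 5)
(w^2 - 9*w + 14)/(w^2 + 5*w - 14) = (w - 7)/(w + 7)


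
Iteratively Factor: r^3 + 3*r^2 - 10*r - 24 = (r + 4)*(r^2 - r - 6) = (r - 3)*(r + 4)*(r + 2)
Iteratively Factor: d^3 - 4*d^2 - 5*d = (d - 5)*(d^2 + d) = (d - 5)*(d + 1)*(d)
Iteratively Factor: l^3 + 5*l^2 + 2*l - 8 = (l + 2)*(l^2 + 3*l - 4) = (l + 2)*(l + 4)*(l - 1)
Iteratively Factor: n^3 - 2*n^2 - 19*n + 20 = (n - 1)*(n^2 - n - 20) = (n - 5)*(n - 1)*(n + 4)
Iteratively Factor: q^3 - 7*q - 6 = (q - 3)*(q^2 + 3*q + 2) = (q - 3)*(q + 2)*(q + 1)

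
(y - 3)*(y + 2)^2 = y^3 + y^2 - 8*y - 12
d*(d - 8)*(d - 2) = d^3 - 10*d^2 + 16*d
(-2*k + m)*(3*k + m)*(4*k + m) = -24*k^3 - 2*k^2*m + 5*k*m^2 + m^3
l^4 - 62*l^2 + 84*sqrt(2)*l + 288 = (l - 4*sqrt(2))*(l - 3*sqrt(2))*(l + sqrt(2))*(l + 6*sqrt(2))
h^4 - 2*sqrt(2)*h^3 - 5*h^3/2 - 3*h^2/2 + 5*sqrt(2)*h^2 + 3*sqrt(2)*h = h*(h - 3)*(h + 1/2)*(h - 2*sqrt(2))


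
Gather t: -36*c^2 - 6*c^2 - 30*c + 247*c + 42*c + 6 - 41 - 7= -42*c^2 + 259*c - 42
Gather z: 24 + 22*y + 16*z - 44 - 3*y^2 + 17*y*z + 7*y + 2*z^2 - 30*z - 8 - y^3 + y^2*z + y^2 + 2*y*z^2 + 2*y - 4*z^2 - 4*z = -y^3 - 2*y^2 + 31*y + z^2*(2*y - 2) + z*(y^2 + 17*y - 18) - 28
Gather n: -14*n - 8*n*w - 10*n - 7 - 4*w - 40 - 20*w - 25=n*(-8*w - 24) - 24*w - 72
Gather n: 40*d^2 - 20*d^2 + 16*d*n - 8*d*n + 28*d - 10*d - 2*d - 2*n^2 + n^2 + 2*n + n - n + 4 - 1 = 20*d^2 + 16*d - n^2 + n*(8*d + 2) + 3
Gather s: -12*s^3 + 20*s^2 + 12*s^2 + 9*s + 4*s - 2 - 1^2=-12*s^3 + 32*s^2 + 13*s - 3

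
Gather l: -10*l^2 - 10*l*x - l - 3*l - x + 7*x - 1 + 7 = -10*l^2 + l*(-10*x - 4) + 6*x + 6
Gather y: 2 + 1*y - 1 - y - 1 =0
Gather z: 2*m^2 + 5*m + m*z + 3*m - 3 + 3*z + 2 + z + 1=2*m^2 + 8*m + z*(m + 4)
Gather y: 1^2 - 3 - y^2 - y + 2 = -y^2 - y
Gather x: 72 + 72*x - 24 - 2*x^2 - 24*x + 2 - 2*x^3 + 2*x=-2*x^3 - 2*x^2 + 50*x + 50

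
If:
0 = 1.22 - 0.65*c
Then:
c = 1.88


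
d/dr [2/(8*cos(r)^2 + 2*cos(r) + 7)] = 4*(8*cos(r) + 1)*sin(r)/(8*cos(r)^2 + 2*cos(r) + 7)^2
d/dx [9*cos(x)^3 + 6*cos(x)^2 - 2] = -3*(9*cos(x) + 4)*sin(x)*cos(x)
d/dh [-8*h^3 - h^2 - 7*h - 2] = -24*h^2 - 2*h - 7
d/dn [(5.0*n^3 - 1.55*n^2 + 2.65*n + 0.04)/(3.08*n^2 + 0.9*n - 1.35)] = (15.4*n^4 + 9.0*n^3 - 29.807*n^2 + 3.9386*n - 3.6135)/(9.4864*n^4 + 5.544*n^3 - 7.506*n^2 - 2.43*n + 1.8225)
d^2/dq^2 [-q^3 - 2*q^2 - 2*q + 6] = -6*q - 4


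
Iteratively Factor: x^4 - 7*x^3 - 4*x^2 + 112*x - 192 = (x + 4)*(x^3 - 11*x^2 + 40*x - 48) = (x - 4)*(x + 4)*(x^2 - 7*x + 12) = (x - 4)^2*(x + 4)*(x - 3)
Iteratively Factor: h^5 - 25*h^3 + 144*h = (h + 3)*(h^4 - 3*h^3 - 16*h^2 + 48*h) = (h + 3)*(h + 4)*(h^3 - 7*h^2 + 12*h) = h*(h + 3)*(h + 4)*(h^2 - 7*h + 12) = h*(h - 3)*(h + 3)*(h + 4)*(h - 4)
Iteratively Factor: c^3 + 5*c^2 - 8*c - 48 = (c + 4)*(c^2 + c - 12) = (c + 4)^2*(c - 3)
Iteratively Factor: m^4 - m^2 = (m)*(m^3 - m) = m*(m + 1)*(m^2 - m) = m^2*(m + 1)*(m - 1)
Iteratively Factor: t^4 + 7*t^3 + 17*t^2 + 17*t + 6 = (t + 2)*(t^3 + 5*t^2 + 7*t + 3) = (t + 2)*(t + 3)*(t^2 + 2*t + 1) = (t + 1)*(t + 2)*(t + 3)*(t + 1)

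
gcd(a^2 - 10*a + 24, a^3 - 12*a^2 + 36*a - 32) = 1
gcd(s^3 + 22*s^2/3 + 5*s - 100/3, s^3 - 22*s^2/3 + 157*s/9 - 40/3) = s - 5/3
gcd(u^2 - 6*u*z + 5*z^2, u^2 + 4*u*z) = 1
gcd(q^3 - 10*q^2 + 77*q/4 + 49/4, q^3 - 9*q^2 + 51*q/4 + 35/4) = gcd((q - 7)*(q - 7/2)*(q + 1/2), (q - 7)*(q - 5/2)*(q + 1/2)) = q^2 - 13*q/2 - 7/2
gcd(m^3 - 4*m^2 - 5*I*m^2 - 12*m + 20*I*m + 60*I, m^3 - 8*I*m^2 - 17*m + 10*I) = m - 5*I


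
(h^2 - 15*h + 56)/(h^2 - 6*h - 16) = (h - 7)/(h + 2)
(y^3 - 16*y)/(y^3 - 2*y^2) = (y^2 - 16)/(y*(y - 2))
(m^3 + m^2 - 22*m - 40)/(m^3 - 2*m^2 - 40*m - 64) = (m - 5)/(m - 8)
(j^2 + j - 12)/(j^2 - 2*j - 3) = (j + 4)/(j + 1)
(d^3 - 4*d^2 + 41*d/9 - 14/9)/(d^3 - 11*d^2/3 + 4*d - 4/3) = (d - 7/3)/(d - 2)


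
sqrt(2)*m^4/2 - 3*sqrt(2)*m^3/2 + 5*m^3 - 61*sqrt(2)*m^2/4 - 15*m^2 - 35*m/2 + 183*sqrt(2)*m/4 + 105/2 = (m - 3)*(m - 5*sqrt(2)/2)*(m + 7*sqrt(2))*(sqrt(2)*m/2 + 1/2)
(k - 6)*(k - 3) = k^2 - 9*k + 18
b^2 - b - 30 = (b - 6)*(b + 5)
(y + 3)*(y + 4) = y^2 + 7*y + 12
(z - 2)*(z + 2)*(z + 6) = z^3 + 6*z^2 - 4*z - 24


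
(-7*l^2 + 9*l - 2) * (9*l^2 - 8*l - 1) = -63*l^4 + 137*l^3 - 83*l^2 + 7*l + 2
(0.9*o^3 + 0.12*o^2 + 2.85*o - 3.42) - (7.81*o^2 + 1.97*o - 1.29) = 0.9*o^3 - 7.69*o^2 + 0.88*o - 2.13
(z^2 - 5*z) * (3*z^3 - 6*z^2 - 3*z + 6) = 3*z^5 - 21*z^4 + 27*z^3 + 21*z^2 - 30*z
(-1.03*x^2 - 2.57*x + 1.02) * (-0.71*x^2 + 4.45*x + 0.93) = 0.7313*x^4 - 2.7588*x^3 - 13.1186*x^2 + 2.1489*x + 0.9486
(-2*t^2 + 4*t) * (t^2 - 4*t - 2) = -2*t^4 + 12*t^3 - 12*t^2 - 8*t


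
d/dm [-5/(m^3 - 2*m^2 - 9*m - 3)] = 5*(3*m^2 - 4*m - 9)/(-m^3 + 2*m^2 + 9*m + 3)^2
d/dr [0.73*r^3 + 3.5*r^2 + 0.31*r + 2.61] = 2.19*r^2 + 7.0*r + 0.31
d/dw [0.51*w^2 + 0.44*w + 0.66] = 1.02*w + 0.44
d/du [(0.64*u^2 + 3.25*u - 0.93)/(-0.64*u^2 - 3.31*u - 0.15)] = (-0.0384000000000002*u^2 - 1.3824*u - 3.5658)/(0.4096*u^4 + 4.2368*u^3 + 11.1481*u^2 + 0.993*u + 0.0225)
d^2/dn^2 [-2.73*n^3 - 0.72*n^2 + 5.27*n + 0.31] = -16.38*n - 1.44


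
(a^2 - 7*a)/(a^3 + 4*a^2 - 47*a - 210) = a/(a^2 + 11*a + 30)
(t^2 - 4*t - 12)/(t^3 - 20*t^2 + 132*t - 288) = (t + 2)/(t^2 - 14*t + 48)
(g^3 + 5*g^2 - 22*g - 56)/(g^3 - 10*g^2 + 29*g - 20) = (g^2 + 9*g + 14)/(g^2 - 6*g + 5)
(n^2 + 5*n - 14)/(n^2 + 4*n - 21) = (n - 2)/(n - 3)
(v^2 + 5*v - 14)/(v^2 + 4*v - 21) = (v - 2)/(v - 3)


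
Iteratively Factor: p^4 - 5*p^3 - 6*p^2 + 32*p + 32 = (p + 2)*(p^3 - 7*p^2 + 8*p + 16) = (p - 4)*(p + 2)*(p^2 - 3*p - 4) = (p - 4)^2*(p + 2)*(p + 1)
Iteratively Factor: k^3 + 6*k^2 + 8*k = (k)*(k^2 + 6*k + 8) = k*(k + 2)*(k + 4)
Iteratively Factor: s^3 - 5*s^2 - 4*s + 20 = (s - 2)*(s^2 - 3*s - 10) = (s - 2)*(s + 2)*(s - 5)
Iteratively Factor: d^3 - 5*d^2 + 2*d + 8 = (d - 2)*(d^2 - 3*d - 4) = (d - 2)*(d + 1)*(d - 4)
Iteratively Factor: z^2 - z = (z - 1)*(z)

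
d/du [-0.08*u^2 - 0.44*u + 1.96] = -0.16*u - 0.44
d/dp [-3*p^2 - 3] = -6*p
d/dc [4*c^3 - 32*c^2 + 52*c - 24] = 12*c^2 - 64*c + 52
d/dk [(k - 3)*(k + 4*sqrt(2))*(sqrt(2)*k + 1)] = 3*sqrt(2)*k^2 - 6*sqrt(2)*k + 18*k - 27 + 4*sqrt(2)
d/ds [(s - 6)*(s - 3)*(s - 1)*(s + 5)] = 4*s^3 - 15*s^2 - 46*s + 117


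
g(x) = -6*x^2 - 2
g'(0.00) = 0.00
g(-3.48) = -74.66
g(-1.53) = -16.05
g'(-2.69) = 32.28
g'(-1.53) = 18.36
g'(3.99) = -47.88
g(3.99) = -97.52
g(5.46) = -180.87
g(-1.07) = -8.87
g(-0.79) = -5.74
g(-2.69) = -45.42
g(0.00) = -2.00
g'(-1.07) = 12.84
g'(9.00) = -108.00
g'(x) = -12*x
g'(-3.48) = 41.76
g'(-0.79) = 9.48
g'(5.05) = -60.60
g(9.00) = -488.00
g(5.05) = -155.02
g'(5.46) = -65.52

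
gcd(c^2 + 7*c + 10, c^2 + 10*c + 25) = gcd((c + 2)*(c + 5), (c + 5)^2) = c + 5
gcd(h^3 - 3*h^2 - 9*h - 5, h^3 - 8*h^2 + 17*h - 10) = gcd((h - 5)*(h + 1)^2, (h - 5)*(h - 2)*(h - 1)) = h - 5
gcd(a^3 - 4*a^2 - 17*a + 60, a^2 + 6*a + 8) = a + 4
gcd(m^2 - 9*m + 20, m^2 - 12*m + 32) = m - 4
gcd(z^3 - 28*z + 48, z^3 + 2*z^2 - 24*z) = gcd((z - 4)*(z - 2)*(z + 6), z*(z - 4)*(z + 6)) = z^2 + 2*z - 24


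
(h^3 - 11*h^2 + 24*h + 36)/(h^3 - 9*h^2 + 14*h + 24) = (h - 6)/(h - 4)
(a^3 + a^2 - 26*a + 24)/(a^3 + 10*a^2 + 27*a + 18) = (a^2 - 5*a + 4)/(a^2 + 4*a + 3)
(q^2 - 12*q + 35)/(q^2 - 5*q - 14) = (q - 5)/(q + 2)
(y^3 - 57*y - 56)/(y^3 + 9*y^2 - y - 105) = (y^2 - 7*y - 8)/(y^2 + 2*y - 15)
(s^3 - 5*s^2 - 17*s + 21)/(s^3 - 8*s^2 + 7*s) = (s + 3)/s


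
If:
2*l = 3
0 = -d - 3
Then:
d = -3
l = 3/2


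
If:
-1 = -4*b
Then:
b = 1/4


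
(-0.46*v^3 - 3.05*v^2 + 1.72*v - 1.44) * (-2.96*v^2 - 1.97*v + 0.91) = 1.3616*v^5 + 9.9342*v^4 + 0.4987*v^3 - 1.9015*v^2 + 4.402*v - 1.3104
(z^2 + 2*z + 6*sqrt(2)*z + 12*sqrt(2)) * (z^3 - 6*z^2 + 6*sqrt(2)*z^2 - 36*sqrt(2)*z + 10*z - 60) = z^5 - 4*z^4 + 12*sqrt(2)*z^4 - 48*sqrt(2)*z^3 + 70*z^3 - 328*z^2 - 84*sqrt(2)*z^2 - 984*z - 240*sqrt(2)*z - 720*sqrt(2)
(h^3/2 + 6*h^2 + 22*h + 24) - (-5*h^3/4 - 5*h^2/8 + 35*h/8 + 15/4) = 7*h^3/4 + 53*h^2/8 + 141*h/8 + 81/4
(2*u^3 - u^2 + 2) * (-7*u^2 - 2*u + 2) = -14*u^5 + 3*u^4 + 6*u^3 - 16*u^2 - 4*u + 4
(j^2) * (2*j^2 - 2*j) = 2*j^4 - 2*j^3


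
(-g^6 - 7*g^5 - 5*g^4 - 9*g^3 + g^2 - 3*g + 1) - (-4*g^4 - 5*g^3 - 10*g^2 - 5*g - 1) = -g^6 - 7*g^5 - g^4 - 4*g^3 + 11*g^2 + 2*g + 2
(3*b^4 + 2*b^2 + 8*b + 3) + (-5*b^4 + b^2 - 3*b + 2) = -2*b^4 + 3*b^2 + 5*b + 5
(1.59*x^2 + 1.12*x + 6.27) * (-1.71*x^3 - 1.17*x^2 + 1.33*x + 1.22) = -2.7189*x^5 - 3.7755*x^4 - 9.9174*x^3 - 3.9065*x^2 + 9.7055*x + 7.6494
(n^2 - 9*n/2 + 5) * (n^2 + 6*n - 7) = n^4 + 3*n^3/2 - 29*n^2 + 123*n/2 - 35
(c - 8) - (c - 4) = -4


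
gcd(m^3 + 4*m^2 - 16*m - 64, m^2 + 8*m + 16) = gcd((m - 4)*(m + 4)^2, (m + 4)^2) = m^2 + 8*m + 16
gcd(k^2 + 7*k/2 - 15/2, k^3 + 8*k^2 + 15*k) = k + 5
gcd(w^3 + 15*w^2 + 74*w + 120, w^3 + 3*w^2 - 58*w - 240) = w^2 + 11*w + 30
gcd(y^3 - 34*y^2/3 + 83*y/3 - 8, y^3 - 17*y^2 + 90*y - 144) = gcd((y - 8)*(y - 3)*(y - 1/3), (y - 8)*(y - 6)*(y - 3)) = y^2 - 11*y + 24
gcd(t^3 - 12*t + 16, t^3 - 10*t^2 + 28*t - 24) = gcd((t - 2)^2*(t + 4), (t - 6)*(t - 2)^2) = t^2 - 4*t + 4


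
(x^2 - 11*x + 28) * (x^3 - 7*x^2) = x^5 - 18*x^4 + 105*x^3 - 196*x^2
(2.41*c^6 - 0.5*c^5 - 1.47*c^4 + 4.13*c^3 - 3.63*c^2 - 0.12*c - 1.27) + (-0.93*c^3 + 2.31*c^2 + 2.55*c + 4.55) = 2.41*c^6 - 0.5*c^5 - 1.47*c^4 + 3.2*c^3 - 1.32*c^2 + 2.43*c + 3.28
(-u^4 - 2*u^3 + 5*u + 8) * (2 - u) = u^5 - 4*u^3 - 5*u^2 + 2*u + 16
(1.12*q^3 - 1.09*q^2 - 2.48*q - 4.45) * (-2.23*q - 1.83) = -2.4976*q^4 + 0.3811*q^3 + 7.5251*q^2 + 14.4619*q + 8.1435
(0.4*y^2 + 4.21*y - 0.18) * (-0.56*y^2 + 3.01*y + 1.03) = -0.224*y^4 - 1.1536*y^3 + 13.1849*y^2 + 3.7945*y - 0.1854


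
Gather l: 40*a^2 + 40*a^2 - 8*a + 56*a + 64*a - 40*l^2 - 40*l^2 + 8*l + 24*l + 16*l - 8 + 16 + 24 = 80*a^2 + 112*a - 80*l^2 + 48*l + 32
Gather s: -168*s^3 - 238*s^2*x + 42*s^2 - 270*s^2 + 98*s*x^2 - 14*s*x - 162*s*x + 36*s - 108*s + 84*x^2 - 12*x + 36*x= -168*s^3 + s^2*(-238*x - 228) + s*(98*x^2 - 176*x - 72) + 84*x^2 + 24*x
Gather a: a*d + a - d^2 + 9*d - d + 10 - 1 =a*(d + 1) - d^2 + 8*d + 9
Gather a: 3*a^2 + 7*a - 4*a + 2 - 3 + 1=3*a^2 + 3*a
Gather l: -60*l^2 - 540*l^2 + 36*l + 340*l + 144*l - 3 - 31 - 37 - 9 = -600*l^2 + 520*l - 80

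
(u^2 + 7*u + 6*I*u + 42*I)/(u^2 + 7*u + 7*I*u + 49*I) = (u + 6*I)/(u + 7*I)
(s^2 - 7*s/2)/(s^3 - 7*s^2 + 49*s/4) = 2/(2*s - 7)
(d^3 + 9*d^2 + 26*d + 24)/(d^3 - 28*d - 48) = (d + 3)/(d - 6)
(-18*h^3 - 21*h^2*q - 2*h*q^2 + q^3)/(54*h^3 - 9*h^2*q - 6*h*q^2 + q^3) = (h + q)/(-3*h + q)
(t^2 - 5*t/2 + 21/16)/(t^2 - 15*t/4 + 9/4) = (t - 7/4)/(t - 3)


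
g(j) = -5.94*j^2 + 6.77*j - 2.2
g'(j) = 6.77 - 11.88*j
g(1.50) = -5.41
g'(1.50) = -11.05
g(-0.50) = -7.07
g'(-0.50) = 12.71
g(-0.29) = -4.66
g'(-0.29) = 10.22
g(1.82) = -9.55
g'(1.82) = -14.85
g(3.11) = -38.60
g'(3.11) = -30.18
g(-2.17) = -44.86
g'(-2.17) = 32.55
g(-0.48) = -6.82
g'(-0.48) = 12.47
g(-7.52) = -389.02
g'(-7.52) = 96.11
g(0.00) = -2.20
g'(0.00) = 6.77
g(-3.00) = -75.97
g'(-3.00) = 42.41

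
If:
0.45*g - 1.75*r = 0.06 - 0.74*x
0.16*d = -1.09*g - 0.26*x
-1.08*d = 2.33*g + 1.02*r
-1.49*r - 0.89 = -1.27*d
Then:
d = -1.07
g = 1.16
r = -1.51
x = -4.20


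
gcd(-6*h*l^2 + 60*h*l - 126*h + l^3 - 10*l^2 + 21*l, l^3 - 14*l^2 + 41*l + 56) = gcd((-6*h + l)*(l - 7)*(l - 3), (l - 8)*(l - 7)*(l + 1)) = l - 7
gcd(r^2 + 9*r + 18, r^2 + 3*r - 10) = 1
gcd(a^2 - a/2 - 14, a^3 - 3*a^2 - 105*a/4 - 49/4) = a + 7/2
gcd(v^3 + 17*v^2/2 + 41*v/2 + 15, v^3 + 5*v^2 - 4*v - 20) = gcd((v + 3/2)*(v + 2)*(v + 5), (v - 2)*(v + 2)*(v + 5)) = v^2 + 7*v + 10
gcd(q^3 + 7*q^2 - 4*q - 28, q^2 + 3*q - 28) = q + 7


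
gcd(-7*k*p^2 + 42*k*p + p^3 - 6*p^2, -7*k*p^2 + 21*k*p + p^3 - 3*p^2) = -7*k*p + p^2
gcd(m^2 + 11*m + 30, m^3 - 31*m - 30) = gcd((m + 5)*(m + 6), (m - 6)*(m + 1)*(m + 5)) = m + 5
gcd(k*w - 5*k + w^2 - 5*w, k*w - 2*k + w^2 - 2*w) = k + w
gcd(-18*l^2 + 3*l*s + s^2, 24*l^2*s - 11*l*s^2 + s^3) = -3*l + s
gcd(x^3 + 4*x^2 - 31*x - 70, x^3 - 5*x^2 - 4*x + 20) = x^2 - 3*x - 10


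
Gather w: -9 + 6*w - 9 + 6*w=12*w - 18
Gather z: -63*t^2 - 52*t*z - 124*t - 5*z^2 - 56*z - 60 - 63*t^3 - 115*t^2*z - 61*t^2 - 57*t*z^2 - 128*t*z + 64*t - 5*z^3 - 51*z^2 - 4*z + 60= -63*t^3 - 124*t^2 - 60*t - 5*z^3 + z^2*(-57*t - 56) + z*(-115*t^2 - 180*t - 60)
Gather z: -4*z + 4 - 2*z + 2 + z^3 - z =z^3 - 7*z + 6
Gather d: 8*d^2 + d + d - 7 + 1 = 8*d^2 + 2*d - 6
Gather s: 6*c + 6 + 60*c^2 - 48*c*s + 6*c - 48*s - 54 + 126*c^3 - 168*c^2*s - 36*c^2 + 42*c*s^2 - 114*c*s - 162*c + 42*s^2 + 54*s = 126*c^3 + 24*c^2 - 150*c + s^2*(42*c + 42) + s*(-168*c^2 - 162*c + 6) - 48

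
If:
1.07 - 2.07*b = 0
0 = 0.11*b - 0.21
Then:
No Solution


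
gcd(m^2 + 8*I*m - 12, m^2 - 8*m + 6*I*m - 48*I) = m + 6*I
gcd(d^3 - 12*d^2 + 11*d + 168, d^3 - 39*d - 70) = d - 7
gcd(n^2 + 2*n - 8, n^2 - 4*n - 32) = n + 4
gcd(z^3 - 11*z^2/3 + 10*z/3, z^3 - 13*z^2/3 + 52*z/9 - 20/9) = z^2 - 11*z/3 + 10/3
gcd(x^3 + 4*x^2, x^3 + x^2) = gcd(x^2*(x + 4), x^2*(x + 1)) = x^2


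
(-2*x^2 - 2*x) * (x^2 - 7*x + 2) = -2*x^4 + 12*x^3 + 10*x^2 - 4*x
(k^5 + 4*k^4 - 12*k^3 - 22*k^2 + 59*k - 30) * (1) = k^5 + 4*k^4 - 12*k^3 - 22*k^2 + 59*k - 30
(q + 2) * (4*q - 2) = 4*q^2 + 6*q - 4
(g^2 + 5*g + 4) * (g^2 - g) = g^4 + 4*g^3 - g^2 - 4*g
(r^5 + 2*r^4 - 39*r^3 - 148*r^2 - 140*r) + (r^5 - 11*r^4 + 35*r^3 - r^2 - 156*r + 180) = 2*r^5 - 9*r^4 - 4*r^3 - 149*r^2 - 296*r + 180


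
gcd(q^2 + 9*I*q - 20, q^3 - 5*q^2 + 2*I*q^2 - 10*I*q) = 1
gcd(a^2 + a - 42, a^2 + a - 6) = 1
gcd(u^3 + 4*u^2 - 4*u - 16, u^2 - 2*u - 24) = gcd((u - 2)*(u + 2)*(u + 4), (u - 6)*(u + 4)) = u + 4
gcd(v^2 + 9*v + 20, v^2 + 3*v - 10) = v + 5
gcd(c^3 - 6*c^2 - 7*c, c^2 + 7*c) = c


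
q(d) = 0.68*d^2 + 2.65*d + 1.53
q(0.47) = 2.93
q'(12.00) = 18.97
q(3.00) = 15.60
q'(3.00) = 6.73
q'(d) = 1.36*d + 2.65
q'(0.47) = 3.29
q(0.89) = 4.43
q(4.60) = 28.11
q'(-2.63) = -0.93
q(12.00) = 131.25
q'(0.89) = 3.86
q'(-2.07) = -0.17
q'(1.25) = 4.35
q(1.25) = 5.90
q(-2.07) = -1.04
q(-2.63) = -0.74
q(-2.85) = -0.50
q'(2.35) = 5.85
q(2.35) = 11.51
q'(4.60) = 8.91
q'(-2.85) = -1.23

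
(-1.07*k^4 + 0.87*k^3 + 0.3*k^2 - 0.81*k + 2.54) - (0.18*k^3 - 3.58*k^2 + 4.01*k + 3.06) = -1.07*k^4 + 0.69*k^3 + 3.88*k^2 - 4.82*k - 0.52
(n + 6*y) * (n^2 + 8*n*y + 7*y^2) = n^3 + 14*n^2*y + 55*n*y^2 + 42*y^3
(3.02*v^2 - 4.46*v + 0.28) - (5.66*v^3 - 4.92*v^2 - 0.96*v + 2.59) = -5.66*v^3 + 7.94*v^2 - 3.5*v - 2.31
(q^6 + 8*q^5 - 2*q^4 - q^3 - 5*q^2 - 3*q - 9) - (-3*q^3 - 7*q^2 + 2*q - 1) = q^6 + 8*q^5 - 2*q^4 + 2*q^3 + 2*q^2 - 5*q - 8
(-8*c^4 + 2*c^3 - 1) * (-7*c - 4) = 56*c^5 + 18*c^4 - 8*c^3 + 7*c + 4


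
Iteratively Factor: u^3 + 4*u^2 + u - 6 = (u + 3)*(u^2 + u - 2) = (u + 2)*(u + 3)*(u - 1)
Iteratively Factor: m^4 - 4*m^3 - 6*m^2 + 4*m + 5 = (m + 1)*(m^3 - 5*m^2 - m + 5) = (m + 1)^2*(m^2 - 6*m + 5) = (m - 5)*(m + 1)^2*(m - 1)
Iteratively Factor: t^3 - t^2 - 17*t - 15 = (t + 3)*(t^2 - 4*t - 5) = (t - 5)*(t + 3)*(t + 1)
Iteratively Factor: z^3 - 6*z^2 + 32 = (z + 2)*(z^2 - 8*z + 16) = (z - 4)*(z + 2)*(z - 4)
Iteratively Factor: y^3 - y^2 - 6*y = (y + 2)*(y^2 - 3*y) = (y - 3)*(y + 2)*(y)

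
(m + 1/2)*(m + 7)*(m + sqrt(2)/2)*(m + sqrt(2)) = m^4 + 3*sqrt(2)*m^3/2 + 15*m^3/2 + 9*m^2/2 + 45*sqrt(2)*m^2/4 + 21*sqrt(2)*m/4 + 15*m/2 + 7/2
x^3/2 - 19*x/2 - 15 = (x/2 + 1)*(x - 5)*(x + 3)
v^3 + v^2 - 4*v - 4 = (v - 2)*(v + 1)*(v + 2)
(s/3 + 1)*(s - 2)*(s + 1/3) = s^3/3 + 4*s^2/9 - 17*s/9 - 2/3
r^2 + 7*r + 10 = (r + 2)*(r + 5)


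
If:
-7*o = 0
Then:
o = 0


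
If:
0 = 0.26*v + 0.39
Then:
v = -1.50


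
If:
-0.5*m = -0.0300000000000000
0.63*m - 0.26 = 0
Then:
No Solution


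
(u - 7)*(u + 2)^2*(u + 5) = u^4 + 2*u^3 - 39*u^2 - 148*u - 140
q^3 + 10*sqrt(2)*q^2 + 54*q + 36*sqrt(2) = (q + sqrt(2))*(q + 3*sqrt(2))*(q + 6*sqrt(2))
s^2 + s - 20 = (s - 4)*(s + 5)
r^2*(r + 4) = r^3 + 4*r^2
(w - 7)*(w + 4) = w^2 - 3*w - 28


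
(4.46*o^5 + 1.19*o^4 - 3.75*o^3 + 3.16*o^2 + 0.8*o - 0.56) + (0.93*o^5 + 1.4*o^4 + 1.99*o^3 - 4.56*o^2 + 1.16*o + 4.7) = 5.39*o^5 + 2.59*o^4 - 1.76*o^3 - 1.4*o^2 + 1.96*o + 4.14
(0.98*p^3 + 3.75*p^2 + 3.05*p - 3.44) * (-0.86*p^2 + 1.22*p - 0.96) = -0.8428*p^5 - 2.0294*p^4 + 1.0112*p^3 + 3.0794*p^2 - 7.1248*p + 3.3024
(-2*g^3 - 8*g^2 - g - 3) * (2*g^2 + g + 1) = -4*g^5 - 18*g^4 - 12*g^3 - 15*g^2 - 4*g - 3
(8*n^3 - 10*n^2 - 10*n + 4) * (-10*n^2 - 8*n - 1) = -80*n^5 + 36*n^4 + 172*n^3 + 50*n^2 - 22*n - 4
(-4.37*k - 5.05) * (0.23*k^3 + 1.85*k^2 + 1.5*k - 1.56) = -1.0051*k^4 - 9.246*k^3 - 15.8975*k^2 - 0.757799999999999*k + 7.878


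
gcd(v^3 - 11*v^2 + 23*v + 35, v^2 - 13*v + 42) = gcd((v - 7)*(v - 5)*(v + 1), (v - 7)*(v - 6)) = v - 7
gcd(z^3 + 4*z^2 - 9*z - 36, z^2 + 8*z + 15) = z + 3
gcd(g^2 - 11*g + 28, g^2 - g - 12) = g - 4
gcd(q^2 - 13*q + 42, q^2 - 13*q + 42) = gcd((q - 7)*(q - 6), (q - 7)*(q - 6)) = q^2 - 13*q + 42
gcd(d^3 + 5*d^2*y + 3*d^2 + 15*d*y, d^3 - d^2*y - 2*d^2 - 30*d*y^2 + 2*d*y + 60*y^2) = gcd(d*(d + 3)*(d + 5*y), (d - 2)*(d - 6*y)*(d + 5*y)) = d + 5*y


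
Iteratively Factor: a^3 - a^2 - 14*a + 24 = (a + 4)*(a^2 - 5*a + 6) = (a - 3)*(a + 4)*(a - 2)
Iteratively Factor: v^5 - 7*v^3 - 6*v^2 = (v)*(v^4 - 7*v^2 - 6*v) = v*(v + 2)*(v^3 - 2*v^2 - 3*v) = v*(v + 1)*(v + 2)*(v^2 - 3*v) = v*(v - 3)*(v + 1)*(v + 2)*(v)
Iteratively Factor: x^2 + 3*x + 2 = (x + 1)*(x + 2)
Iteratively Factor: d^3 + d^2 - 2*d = (d + 2)*(d^2 - d) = (d - 1)*(d + 2)*(d)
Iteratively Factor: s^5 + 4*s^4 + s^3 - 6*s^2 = (s - 1)*(s^4 + 5*s^3 + 6*s^2) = (s - 1)*(s + 3)*(s^3 + 2*s^2) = (s - 1)*(s + 2)*(s + 3)*(s^2) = s*(s - 1)*(s + 2)*(s + 3)*(s)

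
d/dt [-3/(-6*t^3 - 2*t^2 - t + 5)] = 3*(-18*t^2 - 4*t - 1)/(6*t^3 + 2*t^2 + t - 5)^2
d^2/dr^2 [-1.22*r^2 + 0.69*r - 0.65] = -2.44000000000000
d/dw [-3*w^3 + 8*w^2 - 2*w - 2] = -9*w^2 + 16*w - 2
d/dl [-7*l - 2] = -7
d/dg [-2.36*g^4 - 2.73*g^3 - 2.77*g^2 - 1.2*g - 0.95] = -9.44*g^3 - 8.19*g^2 - 5.54*g - 1.2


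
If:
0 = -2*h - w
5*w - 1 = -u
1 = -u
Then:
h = -1/5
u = -1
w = 2/5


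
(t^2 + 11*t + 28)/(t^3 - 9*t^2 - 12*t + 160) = (t + 7)/(t^2 - 13*t + 40)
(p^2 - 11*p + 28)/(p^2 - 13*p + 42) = (p - 4)/(p - 6)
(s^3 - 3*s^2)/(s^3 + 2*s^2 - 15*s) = s/(s + 5)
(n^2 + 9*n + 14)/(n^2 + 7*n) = (n + 2)/n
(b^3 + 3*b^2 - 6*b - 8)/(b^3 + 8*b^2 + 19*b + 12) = (b - 2)/(b + 3)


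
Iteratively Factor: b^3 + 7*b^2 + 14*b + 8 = (b + 1)*(b^2 + 6*b + 8) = (b + 1)*(b + 2)*(b + 4)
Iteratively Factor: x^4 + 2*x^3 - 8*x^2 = (x - 2)*(x^3 + 4*x^2) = x*(x - 2)*(x^2 + 4*x) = x*(x - 2)*(x + 4)*(x)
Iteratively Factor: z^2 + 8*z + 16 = (z + 4)*(z + 4)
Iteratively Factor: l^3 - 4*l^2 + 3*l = (l - 1)*(l^2 - 3*l) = l*(l - 1)*(l - 3)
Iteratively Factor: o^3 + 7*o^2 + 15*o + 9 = (o + 1)*(o^2 + 6*o + 9) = (o + 1)*(o + 3)*(o + 3)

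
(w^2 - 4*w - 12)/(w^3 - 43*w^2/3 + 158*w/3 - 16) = 3*(w + 2)/(3*w^2 - 25*w + 8)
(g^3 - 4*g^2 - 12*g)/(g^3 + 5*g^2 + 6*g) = (g - 6)/(g + 3)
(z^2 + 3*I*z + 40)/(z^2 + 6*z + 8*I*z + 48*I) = (z - 5*I)/(z + 6)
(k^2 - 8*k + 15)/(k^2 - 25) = (k - 3)/(k + 5)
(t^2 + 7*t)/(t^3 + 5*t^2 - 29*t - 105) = t/(t^2 - 2*t - 15)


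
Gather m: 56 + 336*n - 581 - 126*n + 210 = 210*n - 315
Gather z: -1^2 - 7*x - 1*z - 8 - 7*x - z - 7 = -14*x - 2*z - 16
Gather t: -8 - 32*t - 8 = -32*t - 16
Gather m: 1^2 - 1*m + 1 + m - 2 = 0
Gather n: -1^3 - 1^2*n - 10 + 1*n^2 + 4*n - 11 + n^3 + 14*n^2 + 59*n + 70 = n^3 + 15*n^2 + 62*n + 48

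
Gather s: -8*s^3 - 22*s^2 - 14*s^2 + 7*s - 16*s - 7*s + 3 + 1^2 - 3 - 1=-8*s^3 - 36*s^2 - 16*s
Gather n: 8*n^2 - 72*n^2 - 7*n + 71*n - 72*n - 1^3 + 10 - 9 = -64*n^2 - 8*n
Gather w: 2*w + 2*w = 4*w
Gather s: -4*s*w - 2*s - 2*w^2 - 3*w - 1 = s*(-4*w - 2) - 2*w^2 - 3*w - 1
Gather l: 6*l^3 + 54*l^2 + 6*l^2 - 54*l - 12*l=6*l^3 + 60*l^2 - 66*l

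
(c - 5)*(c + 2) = c^2 - 3*c - 10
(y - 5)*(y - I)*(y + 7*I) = y^3 - 5*y^2 + 6*I*y^2 + 7*y - 30*I*y - 35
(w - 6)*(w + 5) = w^2 - w - 30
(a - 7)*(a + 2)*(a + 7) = a^3 + 2*a^2 - 49*a - 98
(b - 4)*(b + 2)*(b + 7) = b^3 + 5*b^2 - 22*b - 56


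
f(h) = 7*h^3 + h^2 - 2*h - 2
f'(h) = 21*h^2 + 2*h - 2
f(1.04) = 4.88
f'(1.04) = 22.79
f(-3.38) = -254.12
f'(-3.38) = 231.15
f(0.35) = -2.28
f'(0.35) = 1.27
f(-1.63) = -26.40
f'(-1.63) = 50.53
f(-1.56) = -23.02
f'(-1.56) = 45.99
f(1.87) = 43.53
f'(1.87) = 75.17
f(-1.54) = -22.11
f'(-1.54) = 44.72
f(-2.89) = -156.83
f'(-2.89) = 167.61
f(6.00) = 1534.00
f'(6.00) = 766.00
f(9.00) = 5164.00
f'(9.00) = 1717.00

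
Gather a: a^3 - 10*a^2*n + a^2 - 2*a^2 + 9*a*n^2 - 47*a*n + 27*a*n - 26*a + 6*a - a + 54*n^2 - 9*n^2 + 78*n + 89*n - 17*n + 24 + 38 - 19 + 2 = a^3 + a^2*(-10*n - 1) + a*(9*n^2 - 20*n - 21) + 45*n^2 + 150*n + 45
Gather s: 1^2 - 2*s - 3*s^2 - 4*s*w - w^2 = -3*s^2 + s*(-4*w - 2) - w^2 + 1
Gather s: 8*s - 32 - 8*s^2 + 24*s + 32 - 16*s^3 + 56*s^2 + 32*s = -16*s^3 + 48*s^2 + 64*s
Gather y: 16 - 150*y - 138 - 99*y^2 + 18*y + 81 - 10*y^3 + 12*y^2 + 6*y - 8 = -10*y^3 - 87*y^2 - 126*y - 49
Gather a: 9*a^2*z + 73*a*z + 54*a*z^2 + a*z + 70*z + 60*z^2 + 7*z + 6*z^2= 9*a^2*z + a*(54*z^2 + 74*z) + 66*z^2 + 77*z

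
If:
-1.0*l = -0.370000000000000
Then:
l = 0.37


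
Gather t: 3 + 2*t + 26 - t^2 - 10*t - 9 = -t^2 - 8*t + 20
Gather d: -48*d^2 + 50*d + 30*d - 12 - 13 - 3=-48*d^2 + 80*d - 28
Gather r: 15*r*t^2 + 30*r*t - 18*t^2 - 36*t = r*(15*t^2 + 30*t) - 18*t^2 - 36*t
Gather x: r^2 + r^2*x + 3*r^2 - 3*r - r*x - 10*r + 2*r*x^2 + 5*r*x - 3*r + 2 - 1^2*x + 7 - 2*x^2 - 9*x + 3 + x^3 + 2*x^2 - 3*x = 4*r^2 + 2*r*x^2 - 16*r + x^3 + x*(r^2 + 4*r - 13) + 12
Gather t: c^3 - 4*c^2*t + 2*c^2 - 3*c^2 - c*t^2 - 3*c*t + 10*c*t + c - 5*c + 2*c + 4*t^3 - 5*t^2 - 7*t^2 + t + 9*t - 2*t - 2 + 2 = c^3 - c^2 - 2*c + 4*t^3 + t^2*(-c - 12) + t*(-4*c^2 + 7*c + 8)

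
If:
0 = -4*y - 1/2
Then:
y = -1/8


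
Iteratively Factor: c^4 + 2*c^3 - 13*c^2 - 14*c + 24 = (c - 3)*(c^3 + 5*c^2 + 2*c - 8) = (c - 3)*(c + 4)*(c^2 + c - 2) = (c - 3)*(c - 1)*(c + 4)*(c + 2)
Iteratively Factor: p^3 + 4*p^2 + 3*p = (p + 1)*(p^2 + 3*p) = p*(p + 1)*(p + 3)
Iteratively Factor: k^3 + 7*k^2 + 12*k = (k + 4)*(k^2 + 3*k) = k*(k + 4)*(k + 3)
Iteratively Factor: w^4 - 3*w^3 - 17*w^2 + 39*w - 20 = (w - 1)*(w^3 - 2*w^2 - 19*w + 20) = (w - 5)*(w - 1)*(w^2 + 3*w - 4) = (w - 5)*(w - 1)*(w + 4)*(w - 1)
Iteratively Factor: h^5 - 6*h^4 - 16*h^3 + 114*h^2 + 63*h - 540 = (h + 3)*(h^4 - 9*h^3 + 11*h^2 + 81*h - 180) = (h - 4)*(h + 3)*(h^3 - 5*h^2 - 9*h + 45) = (h - 4)*(h + 3)^2*(h^2 - 8*h + 15) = (h - 4)*(h - 3)*(h + 3)^2*(h - 5)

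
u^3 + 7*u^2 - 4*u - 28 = (u - 2)*(u + 2)*(u + 7)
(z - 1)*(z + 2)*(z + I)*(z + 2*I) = z^4 + z^3 + 3*I*z^3 - 4*z^2 + 3*I*z^2 - 2*z - 6*I*z + 4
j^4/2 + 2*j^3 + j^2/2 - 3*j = j*(j/2 + 1)*(j - 1)*(j + 3)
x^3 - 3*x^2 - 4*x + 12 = (x - 3)*(x - 2)*(x + 2)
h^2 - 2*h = h*(h - 2)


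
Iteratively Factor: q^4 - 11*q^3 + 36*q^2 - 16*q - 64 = (q - 4)*(q^3 - 7*q^2 + 8*q + 16) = (q - 4)^2*(q^2 - 3*q - 4) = (q - 4)^2*(q + 1)*(q - 4)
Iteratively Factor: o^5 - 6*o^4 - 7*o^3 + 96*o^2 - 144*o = (o - 3)*(o^4 - 3*o^3 - 16*o^2 + 48*o) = (o - 3)*(o + 4)*(o^3 - 7*o^2 + 12*o) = (o - 3)^2*(o + 4)*(o^2 - 4*o) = (o - 4)*(o - 3)^2*(o + 4)*(o)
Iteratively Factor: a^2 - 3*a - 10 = (a + 2)*(a - 5)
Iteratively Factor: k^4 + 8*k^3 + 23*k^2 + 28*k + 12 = (k + 2)*(k^3 + 6*k^2 + 11*k + 6) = (k + 1)*(k + 2)*(k^2 + 5*k + 6) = (k + 1)*(k + 2)*(k + 3)*(k + 2)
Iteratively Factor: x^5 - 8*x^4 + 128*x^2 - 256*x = (x - 4)*(x^4 - 4*x^3 - 16*x^2 + 64*x) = (x - 4)^2*(x^3 - 16*x) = x*(x - 4)^2*(x^2 - 16) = x*(x - 4)^3*(x + 4)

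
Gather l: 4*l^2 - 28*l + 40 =4*l^2 - 28*l + 40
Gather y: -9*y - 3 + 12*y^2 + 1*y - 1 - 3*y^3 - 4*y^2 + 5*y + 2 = -3*y^3 + 8*y^2 - 3*y - 2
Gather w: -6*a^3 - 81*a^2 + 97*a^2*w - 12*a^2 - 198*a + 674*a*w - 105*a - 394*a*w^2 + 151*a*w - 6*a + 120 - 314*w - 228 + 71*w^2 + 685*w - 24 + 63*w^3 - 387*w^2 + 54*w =-6*a^3 - 93*a^2 - 309*a + 63*w^3 + w^2*(-394*a - 316) + w*(97*a^2 + 825*a + 425) - 132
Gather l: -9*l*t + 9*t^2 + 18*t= -9*l*t + 9*t^2 + 18*t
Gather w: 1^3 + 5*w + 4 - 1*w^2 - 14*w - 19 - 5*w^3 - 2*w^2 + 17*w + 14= -5*w^3 - 3*w^2 + 8*w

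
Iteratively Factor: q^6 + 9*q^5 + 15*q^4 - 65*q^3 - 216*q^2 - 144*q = (q - 3)*(q^5 + 12*q^4 + 51*q^3 + 88*q^2 + 48*q) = (q - 3)*(q + 4)*(q^4 + 8*q^3 + 19*q^2 + 12*q) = (q - 3)*(q + 3)*(q + 4)*(q^3 + 5*q^2 + 4*q) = (q - 3)*(q + 1)*(q + 3)*(q + 4)*(q^2 + 4*q) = q*(q - 3)*(q + 1)*(q + 3)*(q + 4)*(q + 4)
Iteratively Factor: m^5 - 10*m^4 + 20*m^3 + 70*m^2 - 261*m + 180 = (m - 3)*(m^4 - 7*m^3 - m^2 + 67*m - 60) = (m - 5)*(m - 3)*(m^3 - 2*m^2 - 11*m + 12) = (m - 5)*(m - 3)*(m + 3)*(m^2 - 5*m + 4) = (m - 5)*(m - 3)*(m - 1)*(m + 3)*(m - 4)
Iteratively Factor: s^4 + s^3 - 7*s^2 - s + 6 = (s - 1)*(s^3 + 2*s^2 - 5*s - 6) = (s - 1)*(s + 1)*(s^2 + s - 6) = (s - 2)*(s - 1)*(s + 1)*(s + 3)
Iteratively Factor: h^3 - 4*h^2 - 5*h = (h)*(h^2 - 4*h - 5) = h*(h + 1)*(h - 5)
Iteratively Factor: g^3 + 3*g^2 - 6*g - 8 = (g + 4)*(g^2 - g - 2) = (g - 2)*(g + 4)*(g + 1)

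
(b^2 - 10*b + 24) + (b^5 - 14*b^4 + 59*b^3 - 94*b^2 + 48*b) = b^5 - 14*b^4 + 59*b^3 - 93*b^2 + 38*b + 24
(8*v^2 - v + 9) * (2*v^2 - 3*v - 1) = 16*v^4 - 26*v^3 + 13*v^2 - 26*v - 9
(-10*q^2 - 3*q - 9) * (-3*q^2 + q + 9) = 30*q^4 - q^3 - 66*q^2 - 36*q - 81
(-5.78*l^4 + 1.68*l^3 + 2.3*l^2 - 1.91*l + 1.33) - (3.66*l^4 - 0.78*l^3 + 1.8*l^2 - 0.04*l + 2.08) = -9.44*l^4 + 2.46*l^3 + 0.5*l^2 - 1.87*l - 0.75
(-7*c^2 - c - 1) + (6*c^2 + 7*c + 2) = -c^2 + 6*c + 1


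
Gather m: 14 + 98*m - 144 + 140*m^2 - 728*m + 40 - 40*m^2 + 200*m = 100*m^2 - 430*m - 90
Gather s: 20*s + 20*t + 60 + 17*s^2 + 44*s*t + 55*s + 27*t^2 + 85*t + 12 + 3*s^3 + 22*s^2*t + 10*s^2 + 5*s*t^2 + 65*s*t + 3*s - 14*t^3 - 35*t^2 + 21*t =3*s^3 + s^2*(22*t + 27) + s*(5*t^2 + 109*t + 78) - 14*t^3 - 8*t^2 + 126*t + 72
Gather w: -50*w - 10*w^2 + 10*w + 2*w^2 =-8*w^2 - 40*w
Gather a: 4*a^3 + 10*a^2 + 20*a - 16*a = 4*a^3 + 10*a^2 + 4*a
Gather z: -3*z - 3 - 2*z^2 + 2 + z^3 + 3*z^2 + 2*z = z^3 + z^2 - z - 1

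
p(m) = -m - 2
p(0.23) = -2.23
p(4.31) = -6.31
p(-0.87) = -1.13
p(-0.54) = -1.46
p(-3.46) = 1.46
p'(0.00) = -1.00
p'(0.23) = -1.00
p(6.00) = -8.00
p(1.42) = -3.42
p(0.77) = -2.77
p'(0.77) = -1.00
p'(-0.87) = -1.00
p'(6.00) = -1.00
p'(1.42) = -1.00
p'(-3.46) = -1.00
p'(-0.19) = -1.00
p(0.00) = -2.00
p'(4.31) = -1.00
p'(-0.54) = -1.00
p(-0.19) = -1.81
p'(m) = -1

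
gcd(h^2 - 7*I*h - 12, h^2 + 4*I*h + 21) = h - 3*I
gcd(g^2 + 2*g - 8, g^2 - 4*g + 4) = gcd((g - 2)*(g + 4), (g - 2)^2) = g - 2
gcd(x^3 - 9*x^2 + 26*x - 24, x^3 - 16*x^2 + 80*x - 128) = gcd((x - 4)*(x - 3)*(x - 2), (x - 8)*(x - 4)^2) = x - 4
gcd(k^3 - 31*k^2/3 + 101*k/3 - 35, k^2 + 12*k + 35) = 1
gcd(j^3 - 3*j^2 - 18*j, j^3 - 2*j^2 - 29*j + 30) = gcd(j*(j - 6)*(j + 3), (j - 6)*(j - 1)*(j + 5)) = j - 6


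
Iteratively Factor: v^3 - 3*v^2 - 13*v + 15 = (v - 5)*(v^2 + 2*v - 3) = (v - 5)*(v + 3)*(v - 1)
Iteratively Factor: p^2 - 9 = (p - 3)*(p + 3)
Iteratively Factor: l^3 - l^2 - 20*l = (l + 4)*(l^2 - 5*l) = l*(l + 4)*(l - 5)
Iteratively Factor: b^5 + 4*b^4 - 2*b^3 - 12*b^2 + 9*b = (b - 1)*(b^4 + 5*b^3 + 3*b^2 - 9*b) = (b - 1)^2*(b^3 + 6*b^2 + 9*b) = b*(b - 1)^2*(b^2 + 6*b + 9) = b*(b - 1)^2*(b + 3)*(b + 3)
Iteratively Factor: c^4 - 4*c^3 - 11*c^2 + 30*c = (c + 3)*(c^3 - 7*c^2 + 10*c) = (c - 5)*(c + 3)*(c^2 - 2*c) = c*(c - 5)*(c + 3)*(c - 2)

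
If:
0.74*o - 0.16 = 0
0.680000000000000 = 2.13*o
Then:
No Solution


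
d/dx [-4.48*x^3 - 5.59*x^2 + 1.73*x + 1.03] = -13.44*x^2 - 11.18*x + 1.73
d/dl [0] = 0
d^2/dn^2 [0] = 0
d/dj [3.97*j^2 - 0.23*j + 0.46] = 7.94*j - 0.23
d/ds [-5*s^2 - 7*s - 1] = -10*s - 7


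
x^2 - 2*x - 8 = (x - 4)*(x + 2)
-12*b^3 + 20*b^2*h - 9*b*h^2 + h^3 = (-6*b + h)*(-2*b + h)*(-b + h)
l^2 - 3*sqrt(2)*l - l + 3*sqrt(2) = (l - 1)*(l - 3*sqrt(2))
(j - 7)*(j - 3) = j^2 - 10*j + 21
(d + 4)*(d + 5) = d^2 + 9*d + 20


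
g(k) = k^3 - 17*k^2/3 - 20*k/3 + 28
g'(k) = 3*k^2 - 34*k/3 - 20/3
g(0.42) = 24.27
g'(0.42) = -10.90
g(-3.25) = -44.52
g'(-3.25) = 61.85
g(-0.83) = 29.06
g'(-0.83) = 4.81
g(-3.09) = -35.01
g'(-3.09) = 57.00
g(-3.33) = -49.56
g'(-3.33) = 64.34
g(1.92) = 1.39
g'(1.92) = -17.37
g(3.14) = -17.85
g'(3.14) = -12.67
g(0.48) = 23.60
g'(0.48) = -11.42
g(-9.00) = -1100.00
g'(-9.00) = 338.33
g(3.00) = -16.00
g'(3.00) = -13.67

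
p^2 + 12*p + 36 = (p + 6)^2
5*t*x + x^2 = x*(5*t + x)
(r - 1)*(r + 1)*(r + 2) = r^3 + 2*r^2 - r - 2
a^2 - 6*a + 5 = (a - 5)*(a - 1)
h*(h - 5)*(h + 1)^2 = h^4 - 3*h^3 - 9*h^2 - 5*h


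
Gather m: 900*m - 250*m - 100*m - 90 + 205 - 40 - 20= 550*m + 55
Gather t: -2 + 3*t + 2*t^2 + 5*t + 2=2*t^2 + 8*t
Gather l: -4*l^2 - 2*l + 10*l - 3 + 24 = -4*l^2 + 8*l + 21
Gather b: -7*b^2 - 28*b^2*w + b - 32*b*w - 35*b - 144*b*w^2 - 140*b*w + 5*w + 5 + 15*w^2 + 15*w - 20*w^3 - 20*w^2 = b^2*(-28*w - 7) + b*(-144*w^2 - 172*w - 34) - 20*w^3 - 5*w^2 + 20*w + 5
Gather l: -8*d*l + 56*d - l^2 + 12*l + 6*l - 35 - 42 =56*d - l^2 + l*(18 - 8*d) - 77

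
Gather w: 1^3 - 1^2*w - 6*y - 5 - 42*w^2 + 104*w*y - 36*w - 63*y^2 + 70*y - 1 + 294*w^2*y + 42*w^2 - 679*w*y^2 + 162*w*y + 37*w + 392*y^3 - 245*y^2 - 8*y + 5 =294*w^2*y + w*(-679*y^2 + 266*y) + 392*y^3 - 308*y^2 + 56*y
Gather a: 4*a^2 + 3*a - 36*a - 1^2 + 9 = 4*a^2 - 33*a + 8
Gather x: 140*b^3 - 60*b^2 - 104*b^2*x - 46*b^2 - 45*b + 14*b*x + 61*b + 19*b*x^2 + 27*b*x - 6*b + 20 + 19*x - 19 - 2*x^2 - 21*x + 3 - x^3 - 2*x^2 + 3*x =140*b^3 - 106*b^2 + 10*b - x^3 + x^2*(19*b - 4) + x*(-104*b^2 + 41*b + 1) + 4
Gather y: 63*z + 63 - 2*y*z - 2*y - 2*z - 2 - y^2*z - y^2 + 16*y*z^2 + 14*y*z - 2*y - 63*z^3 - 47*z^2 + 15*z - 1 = y^2*(-z - 1) + y*(16*z^2 + 12*z - 4) - 63*z^3 - 47*z^2 + 76*z + 60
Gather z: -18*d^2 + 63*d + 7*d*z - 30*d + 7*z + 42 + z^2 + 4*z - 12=-18*d^2 + 33*d + z^2 + z*(7*d + 11) + 30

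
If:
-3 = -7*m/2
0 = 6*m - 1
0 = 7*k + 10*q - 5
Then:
No Solution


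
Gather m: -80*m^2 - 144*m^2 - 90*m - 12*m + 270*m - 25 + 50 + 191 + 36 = -224*m^2 + 168*m + 252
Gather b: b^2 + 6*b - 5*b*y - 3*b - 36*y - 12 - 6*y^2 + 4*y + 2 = b^2 + b*(3 - 5*y) - 6*y^2 - 32*y - 10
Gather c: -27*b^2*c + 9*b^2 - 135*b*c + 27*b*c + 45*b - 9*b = 9*b^2 + 36*b + c*(-27*b^2 - 108*b)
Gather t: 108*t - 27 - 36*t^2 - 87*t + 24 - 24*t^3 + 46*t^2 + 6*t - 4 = -24*t^3 + 10*t^2 + 27*t - 7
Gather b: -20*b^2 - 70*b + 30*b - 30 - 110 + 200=-20*b^2 - 40*b + 60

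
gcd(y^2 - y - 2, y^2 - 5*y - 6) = y + 1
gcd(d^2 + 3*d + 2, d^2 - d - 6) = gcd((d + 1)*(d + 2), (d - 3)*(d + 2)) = d + 2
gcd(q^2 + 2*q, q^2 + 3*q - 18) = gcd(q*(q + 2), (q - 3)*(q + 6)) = 1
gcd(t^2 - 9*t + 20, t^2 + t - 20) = t - 4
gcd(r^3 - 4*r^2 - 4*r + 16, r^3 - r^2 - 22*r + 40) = r^2 - 6*r + 8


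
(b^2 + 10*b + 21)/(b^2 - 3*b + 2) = (b^2 + 10*b + 21)/(b^2 - 3*b + 2)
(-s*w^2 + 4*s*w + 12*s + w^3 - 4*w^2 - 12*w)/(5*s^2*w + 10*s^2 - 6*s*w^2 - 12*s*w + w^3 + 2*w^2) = (6 - w)/(5*s - w)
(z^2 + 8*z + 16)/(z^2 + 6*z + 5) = (z^2 + 8*z + 16)/(z^2 + 6*z + 5)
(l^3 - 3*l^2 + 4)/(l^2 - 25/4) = 4*(l^3 - 3*l^2 + 4)/(4*l^2 - 25)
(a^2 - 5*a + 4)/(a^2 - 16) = (a - 1)/(a + 4)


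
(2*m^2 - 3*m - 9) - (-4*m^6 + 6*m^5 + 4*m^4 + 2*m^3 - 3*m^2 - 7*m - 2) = 4*m^6 - 6*m^5 - 4*m^4 - 2*m^3 + 5*m^2 + 4*m - 7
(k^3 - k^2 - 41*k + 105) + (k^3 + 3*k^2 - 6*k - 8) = 2*k^3 + 2*k^2 - 47*k + 97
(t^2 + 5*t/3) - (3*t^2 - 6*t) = -2*t^2 + 23*t/3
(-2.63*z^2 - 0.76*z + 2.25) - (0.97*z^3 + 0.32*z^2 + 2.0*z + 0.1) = -0.97*z^3 - 2.95*z^2 - 2.76*z + 2.15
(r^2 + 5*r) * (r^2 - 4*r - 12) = r^4 + r^3 - 32*r^2 - 60*r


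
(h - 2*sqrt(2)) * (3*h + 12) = 3*h^2 - 6*sqrt(2)*h + 12*h - 24*sqrt(2)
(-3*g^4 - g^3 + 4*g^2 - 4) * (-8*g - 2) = 24*g^5 + 14*g^4 - 30*g^3 - 8*g^2 + 32*g + 8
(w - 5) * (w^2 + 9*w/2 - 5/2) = w^3 - w^2/2 - 25*w + 25/2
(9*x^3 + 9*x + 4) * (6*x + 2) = 54*x^4 + 18*x^3 + 54*x^2 + 42*x + 8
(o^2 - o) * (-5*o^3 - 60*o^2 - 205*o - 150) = -5*o^5 - 55*o^4 - 145*o^3 + 55*o^2 + 150*o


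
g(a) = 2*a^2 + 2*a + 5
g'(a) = 4*a + 2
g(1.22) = 10.42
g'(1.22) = 6.88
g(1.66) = 13.83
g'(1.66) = 8.64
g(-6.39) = 73.88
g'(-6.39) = -23.56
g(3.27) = 32.93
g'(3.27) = 15.08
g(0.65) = 7.14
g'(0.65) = 4.60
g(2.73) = 25.37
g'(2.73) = 12.92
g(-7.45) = 101.10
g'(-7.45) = -27.80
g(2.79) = 26.15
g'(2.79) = 13.16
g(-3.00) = 17.00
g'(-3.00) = -10.00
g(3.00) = 29.00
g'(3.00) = 14.00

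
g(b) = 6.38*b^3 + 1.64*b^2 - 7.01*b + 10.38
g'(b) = 19.14*b^2 + 3.28*b - 7.01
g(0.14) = 9.45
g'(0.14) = -6.18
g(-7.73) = -2784.30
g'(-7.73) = 1111.31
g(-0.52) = 13.57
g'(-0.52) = -3.54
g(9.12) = 4922.41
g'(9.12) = 1614.86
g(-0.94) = 13.12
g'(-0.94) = 6.82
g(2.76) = 137.66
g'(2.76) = 147.84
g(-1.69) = -3.88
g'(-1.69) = 42.11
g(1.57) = 28.11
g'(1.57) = 45.32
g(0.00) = 10.38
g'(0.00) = -7.01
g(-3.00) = -126.09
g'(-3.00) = 155.41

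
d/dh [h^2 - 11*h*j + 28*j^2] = 2*h - 11*j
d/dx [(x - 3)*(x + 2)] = 2*x - 1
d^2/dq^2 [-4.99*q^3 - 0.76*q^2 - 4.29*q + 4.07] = -29.94*q - 1.52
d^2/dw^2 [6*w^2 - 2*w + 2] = 12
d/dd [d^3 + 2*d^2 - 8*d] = 3*d^2 + 4*d - 8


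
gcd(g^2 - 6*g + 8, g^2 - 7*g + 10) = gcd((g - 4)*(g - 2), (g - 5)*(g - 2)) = g - 2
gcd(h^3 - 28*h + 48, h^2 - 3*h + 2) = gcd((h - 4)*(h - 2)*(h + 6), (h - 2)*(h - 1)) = h - 2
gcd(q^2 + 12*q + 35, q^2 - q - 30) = q + 5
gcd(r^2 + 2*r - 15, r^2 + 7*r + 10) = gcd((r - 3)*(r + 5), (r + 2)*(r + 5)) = r + 5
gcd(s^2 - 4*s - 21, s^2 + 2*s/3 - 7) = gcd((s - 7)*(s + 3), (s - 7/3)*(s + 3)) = s + 3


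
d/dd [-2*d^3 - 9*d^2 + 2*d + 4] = -6*d^2 - 18*d + 2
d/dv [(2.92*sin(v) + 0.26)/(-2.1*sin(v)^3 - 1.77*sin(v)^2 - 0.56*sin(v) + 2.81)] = (12.264*sin(v)^3 + 6.8064*sin(v)^2 + 0.9204*sin(v) + 8.3508)*cos(v)/(4.41*sin(v)^6 + 7.434*sin(v)^5 + 5.4849*sin(v)^4 - 9.8196*sin(v)^3 - 9.6338*sin(v)^2 - 3.1472*sin(v) + 7.8961)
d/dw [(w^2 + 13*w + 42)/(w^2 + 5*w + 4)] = 2*(-4*w^2 - 38*w - 79)/(w^4 + 10*w^3 + 33*w^2 + 40*w + 16)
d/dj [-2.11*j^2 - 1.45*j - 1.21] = -4.22*j - 1.45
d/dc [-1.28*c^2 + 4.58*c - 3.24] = 4.58 - 2.56*c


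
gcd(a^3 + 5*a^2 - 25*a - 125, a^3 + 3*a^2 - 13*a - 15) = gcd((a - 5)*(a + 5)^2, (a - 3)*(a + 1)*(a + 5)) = a + 5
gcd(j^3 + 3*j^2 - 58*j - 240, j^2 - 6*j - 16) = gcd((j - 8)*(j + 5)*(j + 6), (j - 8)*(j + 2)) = j - 8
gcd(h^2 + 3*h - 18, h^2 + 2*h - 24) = h + 6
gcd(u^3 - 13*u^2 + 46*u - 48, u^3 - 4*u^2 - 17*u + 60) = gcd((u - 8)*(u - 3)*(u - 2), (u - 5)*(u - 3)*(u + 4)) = u - 3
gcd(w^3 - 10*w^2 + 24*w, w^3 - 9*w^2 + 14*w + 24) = w^2 - 10*w + 24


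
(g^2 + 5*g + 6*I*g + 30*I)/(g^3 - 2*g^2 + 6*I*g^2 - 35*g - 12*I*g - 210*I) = 1/(g - 7)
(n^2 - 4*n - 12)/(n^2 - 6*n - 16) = (n - 6)/(n - 8)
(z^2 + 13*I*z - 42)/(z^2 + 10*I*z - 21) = (z + 6*I)/(z + 3*I)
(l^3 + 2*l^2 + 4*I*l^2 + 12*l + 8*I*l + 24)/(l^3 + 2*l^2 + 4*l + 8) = (l + 6*I)/(l + 2*I)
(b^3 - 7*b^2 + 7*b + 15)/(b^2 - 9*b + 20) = (b^2 - 2*b - 3)/(b - 4)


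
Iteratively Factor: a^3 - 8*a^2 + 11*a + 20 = (a + 1)*(a^2 - 9*a + 20) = (a - 4)*(a + 1)*(a - 5)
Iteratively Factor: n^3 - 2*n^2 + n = (n)*(n^2 - 2*n + 1) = n*(n - 1)*(n - 1)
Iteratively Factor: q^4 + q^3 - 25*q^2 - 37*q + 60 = (q + 3)*(q^3 - 2*q^2 - 19*q + 20) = (q + 3)*(q + 4)*(q^2 - 6*q + 5) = (q - 5)*(q + 3)*(q + 4)*(q - 1)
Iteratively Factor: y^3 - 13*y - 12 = (y - 4)*(y^2 + 4*y + 3) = (y - 4)*(y + 3)*(y + 1)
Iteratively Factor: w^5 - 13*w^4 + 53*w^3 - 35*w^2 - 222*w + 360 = (w - 3)*(w^4 - 10*w^3 + 23*w^2 + 34*w - 120) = (w - 5)*(w - 3)*(w^3 - 5*w^2 - 2*w + 24) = (w - 5)*(w - 3)^2*(w^2 - 2*w - 8) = (w - 5)*(w - 3)^2*(w + 2)*(w - 4)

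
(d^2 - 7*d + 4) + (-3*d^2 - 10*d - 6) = -2*d^2 - 17*d - 2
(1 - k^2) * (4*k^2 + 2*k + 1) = -4*k^4 - 2*k^3 + 3*k^2 + 2*k + 1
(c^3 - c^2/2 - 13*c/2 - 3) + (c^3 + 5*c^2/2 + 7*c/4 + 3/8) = 2*c^3 + 2*c^2 - 19*c/4 - 21/8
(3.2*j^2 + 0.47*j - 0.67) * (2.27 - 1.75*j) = -5.6*j^3 + 6.4415*j^2 + 2.2394*j - 1.5209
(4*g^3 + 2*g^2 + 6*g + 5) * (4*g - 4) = 16*g^4 - 8*g^3 + 16*g^2 - 4*g - 20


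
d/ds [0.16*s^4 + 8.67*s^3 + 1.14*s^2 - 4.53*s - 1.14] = 0.64*s^3 + 26.01*s^2 + 2.28*s - 4.53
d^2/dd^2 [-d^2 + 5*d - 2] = -2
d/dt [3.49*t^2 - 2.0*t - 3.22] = 6.98*t - 2.0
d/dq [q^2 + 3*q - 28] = 2*q + 3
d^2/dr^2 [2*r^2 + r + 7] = 4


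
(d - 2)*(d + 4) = d^2 + 2*d - 8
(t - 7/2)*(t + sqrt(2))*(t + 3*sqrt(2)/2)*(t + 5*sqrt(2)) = t^4 - 7*t^3/2 + 15*sqrt(2)*t^3/2 - 105*sqrt(2)*t^2/4 + 28*t^2 - 98*t + 15*sqrt(2)*t - 105*sqrt(2)/2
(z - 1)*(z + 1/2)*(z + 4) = z^3 + 7*z^2/2 - 5*z/2 - 2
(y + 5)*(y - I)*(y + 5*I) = y^3 + 5*y^2 + 4*I*y^2 + 5*y + 20*I*y + 25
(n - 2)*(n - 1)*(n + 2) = n^3 - n^2 - 4*n + 4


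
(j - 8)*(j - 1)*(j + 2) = j^3 - 7*j^2 - 10*j + 16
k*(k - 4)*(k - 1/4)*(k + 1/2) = k^4 - 15*k^3/4 - 9*k^2/8 + k/2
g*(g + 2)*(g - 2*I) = g^3 + 2*g^2 - 2*I*g^2 - 4*I*g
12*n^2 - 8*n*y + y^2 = (-6*n + y)*(-2*n + y)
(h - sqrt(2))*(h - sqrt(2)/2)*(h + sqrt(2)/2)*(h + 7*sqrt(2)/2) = h^4 + 5*sqrt(2)*h^3/2 - 15*h^2/2 - 5*sqrt(2)*h/4 + 7/2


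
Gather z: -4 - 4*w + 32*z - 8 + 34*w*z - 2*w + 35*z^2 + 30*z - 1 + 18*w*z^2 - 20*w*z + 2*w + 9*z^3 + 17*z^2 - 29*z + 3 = -4*w + 9*z^3 + z^2*(18*w + 52) + z*(14*w + 33) - 10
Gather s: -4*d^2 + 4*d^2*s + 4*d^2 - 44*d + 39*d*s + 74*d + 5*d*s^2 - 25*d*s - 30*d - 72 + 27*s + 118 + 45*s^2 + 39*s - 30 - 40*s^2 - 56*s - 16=s^2*(5*d + 5) + s*(4*d^2 + 14*d + 10)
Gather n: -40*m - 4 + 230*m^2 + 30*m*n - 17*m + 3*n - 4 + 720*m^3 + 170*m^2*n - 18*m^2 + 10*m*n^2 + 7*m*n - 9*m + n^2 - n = 720*m^3 + 212*m^2 - 66*m + n^2*(10*m + 1) + n*(170*m^2 + 37*m + 2) - 8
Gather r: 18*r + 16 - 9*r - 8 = 9*r + 8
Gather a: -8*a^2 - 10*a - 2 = -8*a^2 - 10*a - 2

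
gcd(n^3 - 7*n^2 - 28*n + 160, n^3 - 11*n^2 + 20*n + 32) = n^2 - 12*n + 32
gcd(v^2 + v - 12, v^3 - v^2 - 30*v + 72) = v - 3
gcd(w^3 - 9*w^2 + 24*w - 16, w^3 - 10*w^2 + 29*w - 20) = w^2 - 5*w + 4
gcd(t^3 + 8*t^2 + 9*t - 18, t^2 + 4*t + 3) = t + 3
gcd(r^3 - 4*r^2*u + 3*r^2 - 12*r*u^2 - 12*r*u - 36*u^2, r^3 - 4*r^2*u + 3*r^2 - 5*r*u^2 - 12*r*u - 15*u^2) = r + 3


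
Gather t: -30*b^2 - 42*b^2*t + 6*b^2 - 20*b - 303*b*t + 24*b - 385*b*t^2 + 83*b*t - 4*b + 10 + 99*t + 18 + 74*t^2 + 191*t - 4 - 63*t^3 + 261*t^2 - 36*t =-24*b^2 - 63*t^3 + t^2*(335 - 385*b) + t*(-42*b^2 - 220*b + 254) + 24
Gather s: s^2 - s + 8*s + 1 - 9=s^2 + 7*s - 8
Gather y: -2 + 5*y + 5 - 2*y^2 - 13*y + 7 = -2*y^2 - 8*y + 10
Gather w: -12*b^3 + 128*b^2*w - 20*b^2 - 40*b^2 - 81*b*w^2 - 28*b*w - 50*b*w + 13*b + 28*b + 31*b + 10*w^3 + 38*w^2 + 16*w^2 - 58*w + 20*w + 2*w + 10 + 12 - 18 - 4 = -12*b^3 - 60*b^2 + 72*b + 10*w^3 + w^2*(54 - 81*b) + w*(128*b^2 - 78*b - 36)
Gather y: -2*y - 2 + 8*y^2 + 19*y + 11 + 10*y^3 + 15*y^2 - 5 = 10*y^3 + 23*y^2 + 17*y + 4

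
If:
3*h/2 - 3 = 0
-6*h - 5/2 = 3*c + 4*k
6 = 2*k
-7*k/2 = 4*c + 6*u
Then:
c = -53/6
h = 2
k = 3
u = 149/36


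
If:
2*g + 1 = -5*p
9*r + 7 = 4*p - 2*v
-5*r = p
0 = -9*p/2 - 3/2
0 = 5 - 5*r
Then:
No Solution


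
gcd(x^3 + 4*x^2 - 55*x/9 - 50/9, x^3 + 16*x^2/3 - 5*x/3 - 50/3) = x^2 + 10*x/3 - 25/3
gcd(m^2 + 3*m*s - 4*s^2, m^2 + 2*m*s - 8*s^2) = m + 4*s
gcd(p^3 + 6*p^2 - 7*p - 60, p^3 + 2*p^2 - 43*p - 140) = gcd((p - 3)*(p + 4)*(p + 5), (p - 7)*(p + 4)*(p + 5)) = p^2 + 9*p + 20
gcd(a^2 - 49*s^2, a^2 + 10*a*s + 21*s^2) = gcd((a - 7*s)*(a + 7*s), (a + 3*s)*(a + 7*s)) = a + 7*s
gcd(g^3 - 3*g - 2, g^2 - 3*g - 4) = g + 1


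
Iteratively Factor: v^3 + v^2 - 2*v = (v - 1)*(v^2 + 2*v) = v*(v - 1)*(v + 2)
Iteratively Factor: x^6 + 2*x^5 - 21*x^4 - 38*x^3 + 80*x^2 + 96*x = (x - 4)*(x^5 + 6*x^4 + 3*x^3 - 26*x^2 - 24*x) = (x - 4)*(x + 1)*(x^4 + 5*x^3 - 2*x^2 - 24*x) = (x - 4)*(x - 2)*(x + 1)*(x^3 + 7*x^2 + 12*x) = (x - 4)*(x - 2)*(x + 1)*(x + 4)*(x^2 + 3*x) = x*(x - 4)*(x - 2)*(x + 1)*(x + 4)*(x + 3)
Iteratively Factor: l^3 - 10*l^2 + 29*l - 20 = (l - 4)*(l^2 - 6*l + 5) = (l - 5)*(l - 4)*(l - 1)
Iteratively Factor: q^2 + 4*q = (q + 4)*(q)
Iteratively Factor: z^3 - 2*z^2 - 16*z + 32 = (z + 4)*(z^2 - 6*z + 8) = (z - 2)*(z + 4)*(z - 4)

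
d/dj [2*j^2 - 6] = 4*j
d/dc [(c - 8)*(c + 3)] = 2*c - 5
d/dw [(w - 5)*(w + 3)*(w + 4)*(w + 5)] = 4*w^3 + 21*w^2 - 26*w - 175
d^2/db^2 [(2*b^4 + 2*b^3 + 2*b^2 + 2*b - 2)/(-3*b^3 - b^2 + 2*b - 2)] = 4*(-13*b^6 - 21*b^5 + 45*b^4 + 87*b^3 + 15*b^2 - 30*b - 6)/(27*b^9 + 27*b^8 - 45*b^7 + 19*b^6 + 66*b^5 - 54*b^4 + 4*b^3 + 36*b^2 - 24*b + 8)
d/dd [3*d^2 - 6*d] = 6*d - 6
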